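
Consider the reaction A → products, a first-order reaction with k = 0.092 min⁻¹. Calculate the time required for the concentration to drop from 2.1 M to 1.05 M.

7.534 min

Step 1: For first-order: t = ln([A]₀/[A])/k
Step 2: t = ln(2.1/1.05)/0.092
Step 3: t = ln(2)/0.092
Step 4: t = 0.6931/0.092 = 7.534 min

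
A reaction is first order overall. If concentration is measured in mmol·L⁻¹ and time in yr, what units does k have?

yr⁻¹

Step 1: For overall order n, rate = k × (concentration)^n.
Step 2: Rate has units mmol·L⁻¹·yr⁻¹; concentration term has units (mmol·L⁻¹)^1.
Step 3: k = rate / (concentration)^n, so units of k = (mmol·L⁻¹)^(1-1)·yr⁻¹ = yr⁻¹.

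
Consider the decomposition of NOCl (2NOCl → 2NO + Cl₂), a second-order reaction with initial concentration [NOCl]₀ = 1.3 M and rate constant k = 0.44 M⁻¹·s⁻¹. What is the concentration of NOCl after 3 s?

0.4786 M

Step 1: For a second-order reaction: 1/[NOCl] = 1/[NOCl]₀ + kt
Step 2: 1/[NOCl] = 1/1.3 + 0.44 × 3
Step 3: 1/[NOCl] = 0.7692 + 1.32 = 2.089
Step 4: [NOCl] = 1/2.089 = 0.4786 M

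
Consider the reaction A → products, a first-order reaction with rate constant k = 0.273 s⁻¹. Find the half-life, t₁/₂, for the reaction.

2.539 s

Step 1: For a first-order reaction, t₁/₂ = ln(2)/k
Step 2: t₁/₂ = ln(2)/0.273
Step 3: t₁/₂ = 0.6931/0.273 = 2.539 s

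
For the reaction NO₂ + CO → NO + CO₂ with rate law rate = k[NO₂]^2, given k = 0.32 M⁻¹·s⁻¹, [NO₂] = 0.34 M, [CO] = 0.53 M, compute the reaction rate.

0.03699 M/s

Step 1: The rate law is rate = k[NO₂]^2
Step 2: Note that the rate does not depend on [CO] (zero order in CO).
Step 3: rate = 0.32 × (0.34)^2 = 0.036992 M/s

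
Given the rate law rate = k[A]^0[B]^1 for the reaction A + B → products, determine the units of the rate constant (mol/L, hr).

hr⁻¹

Step 1: Overall order = 0 + 1 = 1.
Step 2: rate has units mol/L·hr⁻¹; [A]^0[B]^1 has units (mol/L)^1.
Step 3: k = rate/([A]^0[B]^1), so units of k = (mol/L)^(1-1)·hr⁻¹ = hr⁻¹.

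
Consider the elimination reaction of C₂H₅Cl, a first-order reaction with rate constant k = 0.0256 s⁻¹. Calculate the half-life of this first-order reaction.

27.08 s

Step 1: For a first-order reaction, t₁/₂ = ln(2)/k
Step 2: t₁/₂ = ln(2)/0.0256
Step 3: t₁/₂ = 0.6931/0.0256 = 27.08 s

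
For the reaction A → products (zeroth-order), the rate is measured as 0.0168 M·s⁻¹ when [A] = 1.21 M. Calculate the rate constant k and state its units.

0.0168 M·s⁻¹

Step 1: For a zeroth-order reaction, rate = k (independent of concentration).
Step 2: k = rate = 0.0168 M·s⁻¹.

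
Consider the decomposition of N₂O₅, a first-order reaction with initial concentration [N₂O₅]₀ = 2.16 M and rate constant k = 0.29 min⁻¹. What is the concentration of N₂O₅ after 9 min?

0.1588 M

Step 1: For a first-order reaction: [N₂O₅] = [N₂O₅]₀ × e^(-kt)
Step 2: [N₂O₅] = 2.16 × e^(-0.29 × 9)
Step 3: [N₂O₅] = 2.16 × e^(-2.61)
Step 4: [N₂O₅] = 2.16 × 0.0735345 = 0.1588 M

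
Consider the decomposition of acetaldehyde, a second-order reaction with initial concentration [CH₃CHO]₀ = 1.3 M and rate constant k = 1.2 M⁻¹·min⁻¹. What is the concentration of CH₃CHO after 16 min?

0.05008 M

Step 1: For a second-order reaction: 1/[CH₃CHO] = 1/[CH₃CHO]₀ + kt
Step 2: 1/[CH₃CHO] = 1/1.3 + 1.2 × 16
Step 3: 1/[CH₃CHO] = 0.7692 + 19.2 = 19.97
Step 4: [CH₃CHO] = 1/19.97 = 0.05008 M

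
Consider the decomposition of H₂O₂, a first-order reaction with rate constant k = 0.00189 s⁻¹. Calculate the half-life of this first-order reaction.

366.7 s

Step 1: For a first-order reaction, t₁/₂ = ln(2)/k
Step 2: t₁/₂ = ln(2)/0.00189
Step 3: t₁/₂ = 0.6931/0.00189 = 366.7 s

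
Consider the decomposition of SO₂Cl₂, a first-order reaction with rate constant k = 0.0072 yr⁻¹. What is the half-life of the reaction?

96.27 yr

Step 1: For a first-order reaction, t₁/₂ = ln(2)/k
Step 2: t₁/₂ = ln(2)/0.0072
Step 3: t₁/₂ = 0.6931/0.0072 = 96.27 yr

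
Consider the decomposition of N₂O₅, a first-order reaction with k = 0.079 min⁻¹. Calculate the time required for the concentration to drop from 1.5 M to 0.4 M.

16.73 min

Step 1: For first-order: t = ln([N₂O₅]₀/[N₂O₅])/k
Step 2: t = ln(1.5/0.4)/0.079
Step 3: t = ln(3.75)/0.079
Step 4: t = 1.322/0.079 = 16.73 min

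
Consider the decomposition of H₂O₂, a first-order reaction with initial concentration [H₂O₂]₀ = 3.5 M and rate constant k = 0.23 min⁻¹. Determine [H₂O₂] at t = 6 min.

0.8805 M

Step 1: For a first-order reaction: [H₂O₂] = [H₂O₂]₀ × e^(-kt)
Step 2: [H₂O₂] = 3.5 × e^(-0.23 × 6)
Step 3: [H₂O₂] = 3.5 × e^(-1.38)
Step 4: [H₂O₂] = 3.5 × 0.251579 = 0.8805 M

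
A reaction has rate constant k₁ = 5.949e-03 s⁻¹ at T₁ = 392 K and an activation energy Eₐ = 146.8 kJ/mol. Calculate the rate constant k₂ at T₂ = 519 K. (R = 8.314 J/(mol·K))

3.642e+02 s⁻¹

Step 1: Use the two-temperature Arrhenius form: ln(k₂/k₁) = -Eₐ/R × (1/T₂ - 1/T₁)
Step 2: Convert Eₐ to J/mol: 146.8 kJ/mol = 146800 J/mol
Step 3: 1/T₂ - 1/T₁ = 1/519 - 1/392 = -6.242381e-04 K⁻¹
Step 4: ln(k₂/k₁) = -146800/8.314 × -6.242381e-04 = 11.02215
Step 5: k₂ = k₁ × exp(11.02215) = 5.949e-03 × 6.12152e+04 = 3.642e+02 s⁻¹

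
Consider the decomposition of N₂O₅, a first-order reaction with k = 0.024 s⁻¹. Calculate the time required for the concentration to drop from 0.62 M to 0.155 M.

57.76 s

Step 1: For first-order: t = ln([N₂O₅]₀/[N₂O₅])/k
Step 2: t = ln(0.62/0.155)/0.024
Step 3: t = ln(4)/0.024
Step 4: t = 1.386/0.024 = 57.76 s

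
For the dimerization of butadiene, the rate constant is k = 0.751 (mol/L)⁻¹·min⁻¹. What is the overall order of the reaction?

second order (2)

Step 1: The units of k for an nth-order reaction are (concentration)^(1-n)·(time)⁻¹.
Step 2: Here k has units (mol/L)⁻¹·min⁻¹, so the concentration exponent is -1.
Step 3: 1 - n = -1 ⇒ n = 2. The reaction is second order.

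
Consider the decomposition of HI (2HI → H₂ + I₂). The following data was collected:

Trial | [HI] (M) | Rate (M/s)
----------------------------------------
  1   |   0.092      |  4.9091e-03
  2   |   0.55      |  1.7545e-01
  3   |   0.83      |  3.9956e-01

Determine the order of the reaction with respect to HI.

second order (2)

Step 1: Compare trials to find order n where rate₂/rate₁ = ([HI]₂/[HI]₁)^n
Step 2: rate₂/rate₁ = 1.7545e-01/4.9091e-03 = 35.74
Step 3: [HI]₂/[HI]₁ = 0.55/0.092 = 5.978
Step 4: n = ln(35.74)/ln(5.978) = 2.00 ≈ 2
Step 5: The reaction is second order in HI.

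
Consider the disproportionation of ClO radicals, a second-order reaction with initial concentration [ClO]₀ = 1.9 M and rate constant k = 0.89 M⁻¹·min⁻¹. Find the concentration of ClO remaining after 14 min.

0.077 M

Step 1: For a second-order reaction: 1/[ClO] = 1/[ClO]₀ + kt
Step 2: 1/[ClO] = 1/1.9 + 0.89 × 14
Step 3: 1/[ClO] = 0.5263 + 12.46 = 12.99
Step 4: [ClO] = 1/12.99 = 0.077 M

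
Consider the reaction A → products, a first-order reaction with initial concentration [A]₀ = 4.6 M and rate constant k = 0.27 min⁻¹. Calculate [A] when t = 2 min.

2.681 M

Step 1: For a first-order reaction: [A] = [A]₀ × e^(-kt)
Step 2: [A] = 4.6 × e^(-0.27 × 2)
Step 3: [A] = 4.6 × e^(-0.54)
Step 4: [A] = 4.6 × 0.582748 = 2.681 M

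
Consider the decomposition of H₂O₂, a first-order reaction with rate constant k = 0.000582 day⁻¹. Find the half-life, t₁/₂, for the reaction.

1191 day

Step 1: For a first-order reaction, t₁/₂ = ln(2)/k
Step 2: t₁/₂ = ln(2)/0.000582
Step 3: t₁/₂ = 0.6931/0.000582 = 1191 day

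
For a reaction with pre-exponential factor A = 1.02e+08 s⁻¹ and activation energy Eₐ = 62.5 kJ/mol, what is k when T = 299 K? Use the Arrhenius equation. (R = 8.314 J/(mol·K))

1.23e-03 s⁻¹

Step 1: Use the Arrhenius equation: k = A × exp(-Eₐ/RT)
Step 2: Convert Eₐ to J/mol: 62.5 kJ/mol = 62500 J/mol
Step 3: Calculate the exponent: -Eₐ/(RT) = -62500/(8.314 × 299) = -25.14194
Step 4: k = 1.02e+08 × exp(-25.14194)
Step 5: k = 1.02e+08 × 1.20502e-11 = 1.2291e-03 s⁻¹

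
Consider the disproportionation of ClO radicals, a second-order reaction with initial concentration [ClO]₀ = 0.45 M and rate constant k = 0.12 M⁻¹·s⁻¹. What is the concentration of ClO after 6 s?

0.3399 M

Step 1: For a second-order reaction: 1/[ClO] = 1/[ClO]₀ + kt
Step 2: 1/[ClO] = 1/0.45 + 0.12 × 6
Step 3: 1/[ClO] = 2.222 + 0.72 = 2.942
Step 4: [ClO] = 1/2.942 = 0.3399 M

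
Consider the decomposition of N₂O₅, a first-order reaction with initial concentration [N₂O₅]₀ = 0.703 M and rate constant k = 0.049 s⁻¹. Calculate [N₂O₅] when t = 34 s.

0.1329 M

Step 1: For a first-order reaction: [N₂O₅] = [N₂O₅]₀ × e^(-kt)
Step 2: [N₂O₅] = 0.703 × e^(-0.049 × 34)
Step 3: [N₂O₅] = 0.703 × e^(-1.666)
Step 4: [N₂O₅] = 0.703 × 0.189002 = 0.1329 M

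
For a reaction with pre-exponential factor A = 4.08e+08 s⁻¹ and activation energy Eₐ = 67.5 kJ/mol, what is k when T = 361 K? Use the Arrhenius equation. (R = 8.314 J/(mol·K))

6.97e-02 s⁻¹

Step 1: Use the Arrhenius equation: k = A × exp(-Eₐ/RT)
Step 2: Convert Eₐ to J/mol: 67.5 kJ/mol = 67500 J/mol
Step 3: Calculate the exponent: -Eₐ/(RT) = -67500/(8.314 × 361) = -22.48985
Step 4: k = 4.08e+08 × exp(-22.48985)
Step 5: k = 4.08e+08 × 1.70916e-10 = 6.9734e-02 s⁻¹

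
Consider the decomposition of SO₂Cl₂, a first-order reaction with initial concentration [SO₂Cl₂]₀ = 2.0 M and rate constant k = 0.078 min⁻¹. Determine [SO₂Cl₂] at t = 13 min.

0.7255 M

Step 1: For a first-order reaction: [SO₂Cl₂] = [SO₂Cl₂]₀ × e^(-kt)
Step 2: [SO₂Cl₂] = 2.0 × e^(-0.078 × 13)
Step 3: [SO₂Cl₂] = 2.0 × e^(-1.014)
Step 4: [SO₂Cl₂] = 2.0 × 0.362765 = 0.7255 M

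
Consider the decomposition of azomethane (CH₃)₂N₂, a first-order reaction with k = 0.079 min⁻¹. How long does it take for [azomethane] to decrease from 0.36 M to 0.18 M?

8.774 min

Step 1: For first-order: t = ln([azomethane]₀/[azomethane])/k
Step 2: t = ln(0.36/0.18)/0.079
Step 3: t = ln(2)/0.079
Step 4: t = 0.6931/0.079 = 8.774 min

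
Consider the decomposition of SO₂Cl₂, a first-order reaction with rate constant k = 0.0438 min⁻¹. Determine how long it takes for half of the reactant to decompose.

15.83 min

Step 1: For a first-order reaction, t₁/₂ = ln(2)/k
Step 2: t₁/₂ = ln(2)/0.0438
Step 3: t₁/₂ = 0.6931/0.0438 = 15.83 min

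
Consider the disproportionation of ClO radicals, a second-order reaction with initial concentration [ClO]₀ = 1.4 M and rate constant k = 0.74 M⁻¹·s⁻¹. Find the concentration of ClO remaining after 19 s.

0.06769 M

Step 1: For a second-order reaction: 1/[ClO] = 1/[ClO]₀ + kt
Step 2: 1/[ClO] = 1/1.4 + 0.74 × 19
Step 3: 1/[ClO] = 0.7143 + 14.06 = 14.77
Step 4: [ClO] = 1/14.77 = 0.06769 M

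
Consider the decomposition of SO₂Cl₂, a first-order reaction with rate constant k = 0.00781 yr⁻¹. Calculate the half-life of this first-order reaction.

88.75 yr

Step 1: For a first-order reaction, t₁/₂ = ln(2)/k
Step 2: t₁/₂ = ln(2)/0.00781
Step 3: t₁/₂ = 0.6931/0.00781 = 88.75 yr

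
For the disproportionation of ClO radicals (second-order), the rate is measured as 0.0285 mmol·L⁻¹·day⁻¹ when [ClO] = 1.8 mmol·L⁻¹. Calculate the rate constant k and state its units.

0.008796 (mmol·L⁻¹)⁻¹·day⁻¹

Step 1: rate = k[ClO]^2, so k = rate / [ClO]^2.
Step 2: k = 0.0285 / (1.8)^2 = 0.0285 / 3.24.
Step 3: k = 0.008796 (mmol·L⁻¹)⁻¹·day⁻¹.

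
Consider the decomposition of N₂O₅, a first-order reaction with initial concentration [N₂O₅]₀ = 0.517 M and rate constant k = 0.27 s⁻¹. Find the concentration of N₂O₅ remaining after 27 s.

0.0003528 M

Step 1: For a first-order reaction: [N₂O₅] = [N₂O₅]₀ × e^(-kt)
Step 2: [N₂O₅] = 0.517 × e^(-0.27 × 27)
Step 3: [N₂O₅] = 0.517 × e^(-7.29)
Step 4: [N₂O₅] = 0.517 × 0.000682328 = 0.0003528 M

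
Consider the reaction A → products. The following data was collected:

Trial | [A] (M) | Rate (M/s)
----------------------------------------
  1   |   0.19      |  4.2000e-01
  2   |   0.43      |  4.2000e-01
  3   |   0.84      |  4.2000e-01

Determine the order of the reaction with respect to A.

zeroth order (0)

Step 1: Compare trials - when concentration changes, rate stays constant.
Step 2: rate₂/rate₁ = 4.2000e-01/4.2000e-01 = 1
Step 3: [A]₂/[A]₁ = 0.43/0.19 = 2.263
Step 4: Since rate ratio ≈ (conc ratio)^0, the reaction is zeroth order.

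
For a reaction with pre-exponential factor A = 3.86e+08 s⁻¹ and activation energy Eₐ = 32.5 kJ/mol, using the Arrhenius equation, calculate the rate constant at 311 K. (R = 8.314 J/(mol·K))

1.34e+03 s⁻¹

Step 1: Use the Arrhenius equation: k = A × exp(-Eₐ/RT)
Step 2: Convert Eₐ to J/mol: 32.5 kJ/mol = 32500 J/mol
Step 3: Calculate the exponent: -Eₐ/(RT) = -32500/(8.314 × 311) = -12.56935
Step 4: k = 3.86e+08 × exp(-12.56935)
Step 5: k = 3.86e+08 × 3.47697e-06 = 1.3421e+03 s⁻¹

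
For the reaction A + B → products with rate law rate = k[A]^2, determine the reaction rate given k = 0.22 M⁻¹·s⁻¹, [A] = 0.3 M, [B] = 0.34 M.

0.0198 M/s

Step 1: The rate law is rate = k[A]^2
Step 2: Note that the rate does not depend on [B] (zero order in B).
Step 3: rate = 0.22 × (0.3)^2 = 0.0198 M/s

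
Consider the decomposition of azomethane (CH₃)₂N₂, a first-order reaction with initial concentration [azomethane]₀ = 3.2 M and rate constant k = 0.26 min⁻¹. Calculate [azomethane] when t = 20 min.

0.01765 M

Step 1: For a first-order reaction: [azomethane] = [azomethane]₀ × e^(-kt)
Step 2: [azomethane] = 3.2 × e^(-0.26 × 20)
Step 3: [azomethane] = 3.2 × e^(-5.2)
Step 4: [azomethane] = 3.2 × 0.00551656 = 0.01765 M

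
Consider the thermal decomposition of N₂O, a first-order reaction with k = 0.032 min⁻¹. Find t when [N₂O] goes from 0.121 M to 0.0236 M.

51.08 min

Step 1: For first-order: t = ln([N₂O]₀/[N₂O])/k
Step 2: t = ln(0.121/0.0236)/0.032
Step 3: t = ln(5.127)/0.032
Step 4: t = 1.635/0.032 = 51.08 min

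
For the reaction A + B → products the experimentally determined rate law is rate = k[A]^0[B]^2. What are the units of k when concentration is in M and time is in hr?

M⁻¹·hr⁻¹

Step 1: Overall order = 0 + 2 = 2.
Step 2: rate has units M·hr⁻¹; [A]^0[B]^2 has units M^2.
Step 3: k = rate/([A]^0[B]^2), so units of k = M^(1-2)·hr⁻¹ = M⁻¹·hr⁻¹.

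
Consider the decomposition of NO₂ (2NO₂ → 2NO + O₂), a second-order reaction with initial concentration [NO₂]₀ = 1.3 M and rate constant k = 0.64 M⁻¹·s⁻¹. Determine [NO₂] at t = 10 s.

0.1395 M

Step 1: For a second-order reaction: 1/[NO₂] = 1/[NO₂]₀ + kt
Step 2: 1/[NO₂] = 1/1.3 + 0.64 × 10
Step 3: 1/[NO₂] = 0.7692 + 6.4 = 7.169
Step 4: [NO₂] = 1/7.169 = 0.1395 M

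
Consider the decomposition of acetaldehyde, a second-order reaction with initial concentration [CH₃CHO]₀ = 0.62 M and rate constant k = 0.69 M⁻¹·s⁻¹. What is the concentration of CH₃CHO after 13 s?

0.09449 M

Step 1: For a second-order reaction: 1/[CH₃CHO] = 1/[CH₃CHO]₀ + kt
Step 2: 1/[CH₃CHO] = 1/0.62 + 0.69 × 13
Step 3: 1/[CH₃CHO] = 1.613 + 8.97 = 10.58
Step 4: [CH₃CHO] = 1/10.58 = 0.09449 M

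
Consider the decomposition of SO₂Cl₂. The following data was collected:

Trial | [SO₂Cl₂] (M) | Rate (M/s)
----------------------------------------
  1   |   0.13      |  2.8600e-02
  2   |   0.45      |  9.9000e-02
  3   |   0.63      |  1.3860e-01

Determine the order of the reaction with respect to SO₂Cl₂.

first order (1)

Step 1: Compare trials to find order n where rate₂/rate₁ = ([SO₂Cl₂]₂/[SO₂Cl₂]₁)^n
Step 2: rate₂/rate₁ = 9.9000e-02/2.8600e-02 = 3.462
Step 3: [SO₂Cl₂]₂/[SO₂Cl₂]₁ = 0.45/0.13 = 3.462
Step 4: n = ln(3.462)/ln(3.462) = 1.00 ≈ 1
Step 5: The reaction is first order in SO₂Cl₂.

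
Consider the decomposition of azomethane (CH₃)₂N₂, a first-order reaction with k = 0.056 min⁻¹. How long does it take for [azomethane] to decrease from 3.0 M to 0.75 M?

24.76 min

Step 1: For first-order: t = ln([azomethane]₀/[azomethane])/k
Step 2: t = ln(3.0/0.75)/0.056
Step 3: t = ln(4)/0.056
Step 4: t = 1.386/0.056 = 24.76 min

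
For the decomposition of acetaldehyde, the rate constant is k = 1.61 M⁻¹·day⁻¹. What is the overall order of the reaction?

second order (2)

Step 1: The units of k for an nth-order reaction are (concentration)^(1-n)·(time)⁻¹.
Step 2: Here k has units M⁻¹·day⁻¹, so the concentration exponent is -1.
Step 3: 1 - n = -1 ⇒ n = 2. The reaction is second order.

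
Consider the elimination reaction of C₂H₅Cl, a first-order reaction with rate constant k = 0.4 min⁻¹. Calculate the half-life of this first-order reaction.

1.733 min

Step 1: For a first-order reaction, t₁/₂ = ln(2)/k
Step 2: t₁/₂ = ln(2)/0.4
Step 3: t₁/₂ = 0.6931/0.4 = 1.733 min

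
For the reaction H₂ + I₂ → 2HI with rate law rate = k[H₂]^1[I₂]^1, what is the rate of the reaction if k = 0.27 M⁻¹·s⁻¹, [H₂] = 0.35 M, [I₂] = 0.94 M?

0.08883 M/s

Step 1: The rate law is rate = k[H₂]^1[I₂]^1
Step 2: Substitute: rate = 0.27 × (0.35)^1 × (0.94)^1
Step 3: rate = 0.27 × 0.35 × 0.94 = 0.08883 M/s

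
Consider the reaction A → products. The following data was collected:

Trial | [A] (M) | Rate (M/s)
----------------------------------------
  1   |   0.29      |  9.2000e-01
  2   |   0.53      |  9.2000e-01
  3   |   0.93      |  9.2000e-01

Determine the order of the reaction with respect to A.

zeroth order (0)

Step 1: Compare trials - when concentration changes, rate stays constant.
Step 2: rate₂/rate₁ = 9.2000e-01/9.2000e-01 = 1
Step 3: [A]₂/[A]₁ = 0.53/0.29 = 1.828
Step 4: Since rate ratio ≈ (conc ratio)^0, the reaction is zeroth order.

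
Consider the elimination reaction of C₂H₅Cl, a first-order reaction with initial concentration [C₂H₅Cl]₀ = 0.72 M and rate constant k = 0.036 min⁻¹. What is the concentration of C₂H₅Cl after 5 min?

0.6014 M

Step 1: For a first-order reaction: [C₂H₅Cl] = [C₂H₅Cl]₀ × e^(-kt)
Step 2: [C₂H₅Cl] = 0.72 × e^(-0.036 × 5)
Step 3: [C₂H₅Cl] = 0.72 × e^(-0.18)
Step 4: [C₂H₅Cl] = 0.72 × 0.83527 = 0.6014 M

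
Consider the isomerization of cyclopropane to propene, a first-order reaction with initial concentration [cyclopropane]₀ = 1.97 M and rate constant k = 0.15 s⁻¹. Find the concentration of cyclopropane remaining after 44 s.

0.00268 M

Step 1: For a first-order reaction: [cyclopropane] = [cyclopropane]₀ × e^(-kt)
Step 2: [cyclopropane] = 1.97 × e^(-0.15 × 44)
Step 3: [cyclopropane] = 1.97 × e^(-6.6)
Step 4: [cyclopropane] = 1.97 × 0.00136037 = 0.00268 M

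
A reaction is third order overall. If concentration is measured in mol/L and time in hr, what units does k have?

(mol/L)⁻²·hr⁻¹

Step 1: For overall order n, rate = k × (concentration)^n.
Step 2: Rate has units mol/L·hr⁻¹; concentration term has units (mol/L)^3.
Step 3: k = rate / (concentration)^n, so units of k = (mol/L)^(1-3)·hr⁻¹ = (mol/L)⁻²·hr⁻¹.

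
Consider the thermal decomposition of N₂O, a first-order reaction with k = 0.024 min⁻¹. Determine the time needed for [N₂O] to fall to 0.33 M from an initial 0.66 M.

28.88 min

Step 1: For first-order: t = ln([N₂O]₀/[N₂O])/k
Step 2: t = ln(0.66/0.33)/0.024
Step 3: t = ln(2)/0.024
Step 4: t = 0.6931/0.024 = 28.88 min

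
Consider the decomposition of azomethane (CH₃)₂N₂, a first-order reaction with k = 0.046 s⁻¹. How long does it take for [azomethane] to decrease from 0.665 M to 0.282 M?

18.65 s

Step 1: For first-order: t = ln([azomethane]₀/[azomethane])/k
Step 2: t = ln(0.665/0.282)/0.046
Step 3: t = ln(2.358)/0.046
Step 4: t = 0.8579/0.046 = 18.65 s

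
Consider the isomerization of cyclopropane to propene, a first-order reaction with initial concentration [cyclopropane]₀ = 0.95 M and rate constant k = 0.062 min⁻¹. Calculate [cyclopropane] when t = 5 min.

0.6968 M

Step 1: For a first-order reaction: [cyclopropane] = [cyclopropane]₀ × e^(-kt)
Step 2: [cyclopropane] = 0.95 × e^(-0.062 × 5)
Step 3: [cyclopropane] = 0.95 × e^(-0.31)
Step 4: [cyclopropane] = 0.95 × 0.733447 = 0.6968 M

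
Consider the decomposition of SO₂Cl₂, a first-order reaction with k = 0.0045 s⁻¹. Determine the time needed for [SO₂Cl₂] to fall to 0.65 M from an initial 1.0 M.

95.73 s

Step 1: For first-order: t = ln([SO₂Cl₂]₀/[SO₂Cl₂])/k
Step 2: t = ln(1.0/0.65)/0.0045
Step 3: t = ln(1.538)/0.0045
Step 4: t = 0.4308/0.0045 = 95.73 s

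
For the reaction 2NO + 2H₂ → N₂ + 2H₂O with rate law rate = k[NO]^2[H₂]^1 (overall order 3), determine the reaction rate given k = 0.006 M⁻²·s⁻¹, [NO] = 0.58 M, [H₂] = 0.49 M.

0.000989 M/s

Step 1: The rate law is rate = k[NO]^2[H₂]^1, overall order = 2+1 = 3
Step 2: Substitute values: rate = 0.006 × (0.58)^2 × (0.49)^1
Step 3: rate = 0.006 × 0.3364 × 0.49 = 0.000989016 M/s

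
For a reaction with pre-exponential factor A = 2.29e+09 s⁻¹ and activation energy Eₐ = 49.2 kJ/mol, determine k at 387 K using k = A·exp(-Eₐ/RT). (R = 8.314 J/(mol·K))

5.23e+02 s⁻¹

Step 1: Use the Arrhenius equation: k = A × exp(-Eₐ/RT)
Step 2: Convert Eₐ to J/mol: 49.2 kJ/mol = 49200 J/mol
Step 3: Calculate the exponent: -Eₐ/(RT) = -49200/(8.314 × 387) = -15.29129
Step 4: k = 2.29e+09 × exp(-15.29129)
Step 5: k = 2.29e+09 × 2.28600e-07 = 5.2349e+02 s⁻¹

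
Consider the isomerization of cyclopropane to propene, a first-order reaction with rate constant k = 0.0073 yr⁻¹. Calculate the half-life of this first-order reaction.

94.95 yr

Step 1: For a first-order reaction, t₁/₂ = ln(2)/k
Step 2: t₁/₂ = ln(2)/0.0073
Step 3: t₁/₂ = 0.6931/0.0073 = 94.95 yr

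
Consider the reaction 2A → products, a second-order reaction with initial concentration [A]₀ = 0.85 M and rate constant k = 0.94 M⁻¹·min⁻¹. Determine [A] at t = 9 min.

0.1038 M

Step 1: For a second-order reaction: 1/[A] = 1/[A]₀ + kt
Step 2: 1/[A] = 1/0.85 + 0.94 × 9
Step 3: 1/[A] = 1.176 + 8.46 = 9.636
Step 4: [A] = 1/9.636 = 0.1038 M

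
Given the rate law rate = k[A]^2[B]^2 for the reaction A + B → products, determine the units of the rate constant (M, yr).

M⁻³·yr⁻¹

Step 1: Overall order = 2 + 2 = 4.
Step 2: rate has units M·yr⁻¹; [A]^2[B]^2 has units M^4.
Step 3: k = rate/([A]^2[B]^2), so units of k = M^(1-4)·yr⁻¹ = M⁻³·yr⁻¹.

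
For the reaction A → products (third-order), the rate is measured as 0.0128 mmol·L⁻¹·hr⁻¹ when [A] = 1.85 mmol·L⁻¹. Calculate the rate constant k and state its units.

0.002022 (mmol·L⁻¹)⁻²·hr⁻¹

Step 1: rate = k[A]^3, so k = rate / [A]^3.
Step 2: k = 0.0128 / (1.85)^3 = 0.0128 / 6.332.
Step 3: k = 0.002022 (mmol·L⁻¹)⁻²·hr⁻¹.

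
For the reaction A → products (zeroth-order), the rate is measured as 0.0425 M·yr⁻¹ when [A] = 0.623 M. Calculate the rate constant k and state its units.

0.0425 M·yr⁻¹

Step 1: For a zeroth-order reaction, rate = k (independent of concentration).
Step 2: k = rate = 0.0425 M·yr⁻¹.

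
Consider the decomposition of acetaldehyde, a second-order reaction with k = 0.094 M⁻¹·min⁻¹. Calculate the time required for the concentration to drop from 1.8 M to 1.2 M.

2.955 min

Step 1: For second-order: t = (1/[CH₃CHO] - 1/[CH₃CHO]₀)/k
Step 2: t = (1/1.2 - 1/1.8)/0.094
Step 3: t = (0.8333 - 0.5556)/0.094
Step 4: t = 0.2778/0.094 = 2.955 min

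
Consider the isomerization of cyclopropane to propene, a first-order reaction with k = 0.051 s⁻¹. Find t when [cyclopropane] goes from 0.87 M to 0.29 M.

21.54 s

Step 1: For first-order: t = ln([cyclopropane]₀/[cyclopropane])/k
Step 2: t = ln(0.87/0.29)/0.051
Step 3: t = ln(3)/0.051
Step 4: t = 1.099/0.051 = 21.54 s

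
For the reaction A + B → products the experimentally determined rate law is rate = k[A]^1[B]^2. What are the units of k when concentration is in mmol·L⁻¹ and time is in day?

(mmol·L⁻¹)⁻²·day⁻¹

Step 1: Overall order = 1 + 2 = 3.
Step 2: rate has units mmol·L⁻¹·day⁻¹; [A]^1[B]^2 has units (mmol·L⁻¹)^3.
Step 3: k = rate/([A]^1[B]^2), so units of k = (mmol·L⁻¹)^(1-3)·day⁻¹ = (mmol·L⁻¹)⁻²·day⁻¹.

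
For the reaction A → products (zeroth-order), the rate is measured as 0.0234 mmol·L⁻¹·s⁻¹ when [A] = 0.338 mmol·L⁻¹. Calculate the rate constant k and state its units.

0.0234 mmol·L⁻¹·s⁻¹

Step 1: For a zeroth-order reaction, rate = k (independent of concentration).
Step 2: k = rate = 0.0234 mmol·L⁻¹·s⁻¹.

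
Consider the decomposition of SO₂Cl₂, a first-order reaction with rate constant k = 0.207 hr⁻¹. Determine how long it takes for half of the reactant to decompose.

3.349 hr

Step 1: For a first-order reaction, t₁/₂ = ln(2)/k
Step 2: t₁/₂ = ln(2)/0.207
Step 3: t₁/₂ = 0.6931/0.207 = 3.349 hr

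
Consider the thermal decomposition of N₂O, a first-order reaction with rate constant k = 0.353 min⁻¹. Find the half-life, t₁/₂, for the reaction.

1.964 min

Step 1: For a first-order reaction, t₁/₂ = ln(2)/k
Step 2: t₁/₂ = ln(2)/0.353
Step 3: t₁/₂ = 0.6931/0.353 = 1.964 min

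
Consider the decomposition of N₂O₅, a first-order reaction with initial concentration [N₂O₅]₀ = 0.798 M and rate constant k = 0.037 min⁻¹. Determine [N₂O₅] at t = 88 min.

0.03076 M

Step 1: For a first-order reaction: [N₂O₅] = [N₂O₅]₀ × e^(-kt)
Step 2: [N₂O₅] = 0.798 × e^(-0.037 × 88)
Step 3: [N₂O₅] = 0.798 × e^(-3.256)
Step 4: [N₂O₅] = 0.798 × 0.0385423 = 0.03076 M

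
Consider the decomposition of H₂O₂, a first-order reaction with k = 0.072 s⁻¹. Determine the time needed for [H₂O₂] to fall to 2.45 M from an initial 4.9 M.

9.627 s

Step 1: For first-order: t = ln([H₂O₂]₀/[H₂O₂])/k
Step 2: t = ln(4.9/2.45)/0.072
Step 3: t = ln(2)/0.072
Step 4: t = 0.6931/0.072 = 9.627 s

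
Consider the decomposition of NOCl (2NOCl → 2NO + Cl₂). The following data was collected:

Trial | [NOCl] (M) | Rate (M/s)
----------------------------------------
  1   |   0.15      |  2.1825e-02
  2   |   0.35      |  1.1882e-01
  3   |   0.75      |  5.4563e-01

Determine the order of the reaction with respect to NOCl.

second order (2)

Step 1: Compare trials to find order n where rate₂/rate₁ = ([NOCl]₂/[NOCl]₁)^n
Step 2: rate₂/rate₁ = 1.1882e-01/2.1825e-02 = 5.444
Step 3: [NOCl]₂/[NOCl]₁ = 0.35/0.15 = 2.333
Step 4: n = ln(5.444)/ln(2.333) = 2.00 ≈ 2
Step 5: The reaction is second order in NOCl.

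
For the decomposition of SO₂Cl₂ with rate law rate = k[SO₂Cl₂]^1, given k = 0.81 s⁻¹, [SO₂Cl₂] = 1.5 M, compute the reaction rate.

1.215 M/s

Step 1: Identify the rate law: rate = k[SO₂Cl₂]^1
Step 2: Substitute values: rate = 0.81 × (1.5)^1
Step 3: Calculate: rate = 0.81 × 1.5 = 1.215 M/s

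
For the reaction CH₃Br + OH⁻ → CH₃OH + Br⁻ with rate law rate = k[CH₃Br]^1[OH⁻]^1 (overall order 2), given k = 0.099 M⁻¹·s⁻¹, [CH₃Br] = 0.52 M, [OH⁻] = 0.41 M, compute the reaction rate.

0.02111 M/s

Step 1: The rate law is rate = k[CH₃Br]^1[OH⁻]^1, overall order = 1+1 = 2
Step 2: Substitute values: rate = 0.099 × (0.52)^1 × (0.41)^1
Step 3: rate = 0.099 × 0.52 × 0.41 = 0.0211068 M/s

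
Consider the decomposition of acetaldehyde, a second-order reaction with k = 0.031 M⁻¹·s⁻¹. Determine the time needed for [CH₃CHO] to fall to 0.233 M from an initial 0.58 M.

82.83 s

Step 1: For second-order: t = (1/[CH₃CHO] - 1/[CH₃CHO]₀)/k
Step 2: t = (1/0.233 - 1/0.58)/0.031
Step 3: t = (4.292 - 1.724)/0.031
Step 4: t = 2.568/0.031 = 82.83 s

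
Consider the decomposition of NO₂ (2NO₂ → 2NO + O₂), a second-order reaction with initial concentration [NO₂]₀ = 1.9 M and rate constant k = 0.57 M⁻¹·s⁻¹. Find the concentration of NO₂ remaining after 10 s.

0.1606 M

Step 1: For a second-order reaction: 1/[NO₂] = 1/[NO₂]₀ + kt
Step 2: 1/[NO₂] = 1/1.9 + 0.57 × 10
Step 3: 1/[NO₂] = 0.5263 + 5.7 = 6.226
Step 4: [NO₂] = 1/6.226 = 0.1606 M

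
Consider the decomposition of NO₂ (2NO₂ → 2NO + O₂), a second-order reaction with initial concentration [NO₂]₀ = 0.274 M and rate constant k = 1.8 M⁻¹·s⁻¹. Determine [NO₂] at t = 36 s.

0.01461 M

Step 1: For a second-order reaction: 1/[NO₂] = 1/[NO₂]₀ + kt
Step 2: 1/[NO₂] = 1/0.274 + 1.8 × 36
Step 3: 1/[NO₂] = 3.65 + 64.8 = 68.45
Step 4: [NO₂] = 1/68.45 = 0.01461 M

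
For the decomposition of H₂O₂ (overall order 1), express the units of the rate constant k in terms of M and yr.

yr⁻¹

Step 1: For overall order n, rate = k × (concentration)^n.
Step 2: Rate has units M·yr⁻¹; concentration term has units M^1.
Step 3: k = rate / (concentration)^n, so units of k = M^(1-1)·yr⁻¹ = yr⁻¹.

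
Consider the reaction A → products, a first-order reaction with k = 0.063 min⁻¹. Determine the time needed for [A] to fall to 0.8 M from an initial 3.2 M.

22 min

Step 1: For first-order: t = ln([A]₀/[A])/k
Step 2: t = ln(3.2/0.8)/0.063
Step 3: t = ln(4)/0.063
Step 4: t = 1.386/0.063 = 22 min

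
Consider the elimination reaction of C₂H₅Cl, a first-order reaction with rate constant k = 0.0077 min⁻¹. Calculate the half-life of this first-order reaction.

90.02 min

Step 1: For a first-order reaction, t₁/₂ = ln(2)/k
Step 2: t₁/₂ = ln(2)/0.0077
Step 3: t₁/₂ = 0.6931/0.0077 = 90.02 min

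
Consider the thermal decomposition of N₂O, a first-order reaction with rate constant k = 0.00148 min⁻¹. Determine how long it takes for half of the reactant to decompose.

468.3 min

Step 1: For a first-order reaction, t₁/₂ = ln(2)/k
Step 2: t₁/₂ = ln(2)/0.00148
Step 3: t₁/₂ = 0.6931/0.00148 = 468.3 min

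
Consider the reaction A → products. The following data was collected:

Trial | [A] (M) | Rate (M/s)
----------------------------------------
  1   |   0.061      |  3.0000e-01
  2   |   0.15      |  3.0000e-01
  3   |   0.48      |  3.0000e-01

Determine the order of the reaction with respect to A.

zeroth order (0)

Step 1: Compare trials - when concentration changes, rate stays constant.
Step 2: rate₂/rate₁ = 3.0000e-01/3.0000e-01 = 1
Step 3: [A]₂/[A]₁ = 0.15/0.061 = 2.459
Step 4: Since rate ratio ≈ (conc ratio)^0, the reaction is zeroth order.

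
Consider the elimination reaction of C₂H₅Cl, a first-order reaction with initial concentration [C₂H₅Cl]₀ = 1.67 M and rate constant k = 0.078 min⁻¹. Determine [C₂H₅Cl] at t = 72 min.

0.006077 M

Step 1: For a first-order reaction: [C₂H₅Cl] = [C₂H₅Cl]₀ × e^(-kt)
Step 2: [C₂H₅Cl] = 1.67 × e^(-0.078 × 72)
Step 3: [C₂H₅Cl] = 1.67 × e^(-5.616)
Step 4: [C₂H₅Cl] = 1.67 × 0.00363917 = 0.006077 M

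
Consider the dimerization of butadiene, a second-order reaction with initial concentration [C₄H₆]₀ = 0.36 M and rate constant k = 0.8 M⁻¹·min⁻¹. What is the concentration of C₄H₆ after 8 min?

0.109 M

Step 1: For a second-order reaction: 1/[C₄H₆] = 1/[C₄H₆]₀ + kt
Step 2: 1/[C₄H₆] = 1/0.36 + 0.8 × 8
Step 3: 1/[C₄H₆] = 2.778 + 6.4 = 9.178
Step 4: [C₄H₆] = 1/9.178 = 0.109 M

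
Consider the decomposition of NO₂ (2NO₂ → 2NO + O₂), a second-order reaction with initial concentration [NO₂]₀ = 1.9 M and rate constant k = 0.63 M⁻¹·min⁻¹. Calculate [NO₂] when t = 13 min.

0.1147 M

Step 1: For a second-order reaction: 1/[NO₂] = 1/[NO₂]₀ + kt
Step 2: 1/[NO₂] = 1/1.9 + 0.63 × 13
Step 3: 1/[NO₂] = 0.5263 + 8.19 = 8.716
Step 4: [NO₂] = 1/8.716 = 0.1147 M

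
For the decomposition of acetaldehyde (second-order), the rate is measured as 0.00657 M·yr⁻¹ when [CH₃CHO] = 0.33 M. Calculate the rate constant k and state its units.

0.06033 M⁻¹·yr⁻¹

Step 1: rate = k[CH₃CHO]^2, so k = rate / [CH₃CHO]^2.
Step 2: k = 0.00657 / (0.33)^2 = 0.00657 / 0.1089.
Step 3: k = 0.06033 M⁻¹·yr⁻¹.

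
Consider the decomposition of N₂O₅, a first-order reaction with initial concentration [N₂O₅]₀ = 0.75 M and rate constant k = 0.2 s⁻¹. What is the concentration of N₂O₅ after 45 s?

9.256e-05 M

Step 1: For a first-order reaction: [N₂O₅] = [N₂O₅]₀ × e^(-kt)
Step 2: [N₂O₅] = 0.75 × e^(-0.2 × 45)
Step 3: [N₂O₅] = 0.75 × e^(-9)
Step 4: [N₂O₅] = 0.75 × 0.00012341 = 9.256e-05 M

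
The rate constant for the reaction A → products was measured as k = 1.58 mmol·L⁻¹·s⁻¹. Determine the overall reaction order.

zeroth order (0)

Step 1: The units of k for an nth-order reaction are (concentration)^(1-n)·(time)⁻¹.
Step 2: Here k has units mmol·L⁻¹·s⁻¹, so the concentration exponent is 1.
Step 3: 1 - n = 1 ⇒ n = 0. The reaction is zeroth order.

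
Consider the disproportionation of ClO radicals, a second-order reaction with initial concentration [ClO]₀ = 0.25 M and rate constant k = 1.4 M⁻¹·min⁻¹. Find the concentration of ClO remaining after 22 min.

0.02874 M

Step 1: For a second-order reaction: 1/[ClO] = 1/[ClO]₀ + kt
Step 2: 1/[ClO] = 1/0.25 + 1.4 × 22
Step 3: 1/[ClO] = 4 + 30.8 = 34.8
Step 4: [ClO] = 1/34.8 = 0.02874 M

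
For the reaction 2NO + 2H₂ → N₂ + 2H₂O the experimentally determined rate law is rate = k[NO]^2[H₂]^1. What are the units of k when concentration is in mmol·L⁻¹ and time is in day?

(mmol·L⁻¹)⁻²·day⁻¹

Step 1: Overall order = 2 + 1 = 3.
Step 2: rate has units mmol·L⁻¹·day⁻¹; [NO]^2[H₂]^1 has units (mmol·L⁻¹)^3.
Step 3: k = rate/([NO]^2[H₂]^1), so units of k = (mmol·L⁻¹)^(1-3)·day⁻¹ = (mmol·L⁻¹)⁻²·day⁻¹.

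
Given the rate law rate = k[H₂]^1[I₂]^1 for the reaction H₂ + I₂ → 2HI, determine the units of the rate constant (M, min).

M⁻¹·min⁻¹

Step 1: Overall order = 1 + 1 = 2.
Step 2: rate has units M·min⁻¹; [H₂]^1[I₂]^1 has units M^2.
Step 3: k = rate/([H₂]^1[I₂]^1), so units of k = M^(1-2)·min⁻¹ = M⁻¹·min⁻¹.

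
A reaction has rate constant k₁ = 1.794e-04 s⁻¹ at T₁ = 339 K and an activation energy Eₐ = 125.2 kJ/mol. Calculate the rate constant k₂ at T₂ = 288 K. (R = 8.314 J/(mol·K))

6.879e-08 s⁻¹

Step 1: Use the two-temperature Arrhenius form: ln(k₂/k₁) = -Eₐ/R × (1/T₂ - 1/T₁)
Step 2: Convert Eₐ to J/mol: 125.2 kJ/mol = 125200 J/mol
Step 3: 1/T₂ - 1/T₁ = 1/288 - 1/339 = 5.223697e-04 K⁻¹
Step 4: ln(k₂/k₁) = -125200/8.314 × 5.223697e-04 = -7.86633
Step 5: k₂ = k₁ × exp(-7.86633) = 1.794e-04 × 3.83439e-04 = 6.879e-08 s⁻¹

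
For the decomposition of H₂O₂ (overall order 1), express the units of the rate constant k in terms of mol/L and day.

day⁻¹

Step 1: For overall order n, rate = k × (concentration)^n.
Step 2: Rate has units mol/L·day⁻¹; concentration term has units (mol/L)^1.
Step 3: k = rate / (concentration)^n, so units of k = (mol/L)^(1-1)·day⁻¹ = day⁻¹.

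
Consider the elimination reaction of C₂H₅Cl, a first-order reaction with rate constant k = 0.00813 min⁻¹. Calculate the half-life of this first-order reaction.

85.26 min

Step 1: For a first-order reaction, t₁/₂ = ln(2)/k
Step 2: t₁/₂ = ln(2)/0.00813
Step 3: t₁/₂ = 0.6931/0.00813 = 85.26 min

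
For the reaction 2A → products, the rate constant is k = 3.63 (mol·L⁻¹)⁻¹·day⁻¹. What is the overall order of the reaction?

second order (2)

Step 1: The units of k for an nth-order reaction are (concentration)^(1-n)·(time)⁻¹.
Step 2: Here k has units (mol·L⁻¹)⁻¹·day⁻¹, so the concentration exponent is -1.
Step 3: 1 - n = -1 ⇒ n = 2. The reaction is second order.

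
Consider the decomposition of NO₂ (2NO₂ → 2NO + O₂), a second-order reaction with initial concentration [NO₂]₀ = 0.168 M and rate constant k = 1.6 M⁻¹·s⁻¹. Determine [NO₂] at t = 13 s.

0.03738 M

Step 1: For a second-order reaction: 1/[NO₂] = 1/[NO₂]₀ + kt
Step 2: 1/[NO₂] = 1/0.168 + 1.6 × 13
Step 3: 1/[NO₂] = 5.952 + 20.8 = 26.75
Step 4: [NO₂] = 1/26.75 = 0.03738 M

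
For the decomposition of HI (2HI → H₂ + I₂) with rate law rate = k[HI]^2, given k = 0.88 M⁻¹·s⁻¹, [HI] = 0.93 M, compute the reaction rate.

0.7611 M/s

Step 1: Identify the rate law: rate = k[HI]^2
Step 2: Substitute values: rate = 0.88 × (0.93)^2
Step 3: Calculate: rate = 0.88 × 0.8649 = 0.761112 M/s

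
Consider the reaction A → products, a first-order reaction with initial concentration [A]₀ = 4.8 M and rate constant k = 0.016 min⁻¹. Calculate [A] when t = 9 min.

4.156 M

Step 1: For a first-order reaction: [A] = [A]₀ × e^(-kt)
Step 2: [A] = 4.8 × e^(-0.016 × 9)
Step 3: [A] = 4.8 × e^(-0.144)
Step 4: [A] = 4.8 × 0.865888 = 4.156 M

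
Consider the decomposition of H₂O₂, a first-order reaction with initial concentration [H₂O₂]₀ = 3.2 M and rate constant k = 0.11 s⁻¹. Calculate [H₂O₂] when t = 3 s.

2.301 M

Step 1: For a first-order reaction: [H₂O₂] = [H₂O₂]₀ × e^(-kt)
Step 2: [H₂O₂] = 3.2 × e^(-0.11 × 3)
Step 3: [H₂O₂] = 3.2 × e^(-0.33)
Step 4: [H₂O₂] = 3.2 × 0.718924 = 2.301 M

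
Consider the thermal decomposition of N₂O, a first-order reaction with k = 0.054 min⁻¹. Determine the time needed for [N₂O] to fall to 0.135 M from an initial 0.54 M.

25.67 min

Step 1: For first-order: t = ln([N₂O]₀/[N₂O])/k
Step 2: t = ln(0.54/0.135)/0.054
Step 3: t = ln(4)/0.054
Step 4: t = 1.386/0.054 = 25.67 min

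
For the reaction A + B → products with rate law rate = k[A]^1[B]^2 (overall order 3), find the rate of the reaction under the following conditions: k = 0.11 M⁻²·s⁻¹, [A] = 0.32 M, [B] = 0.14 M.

0.0006899 M/s

Step 1: The rate law is rate = k[A]^1[B]^2, overall order = 1+2 = 3
Step 2: Substitute values: rate = 0.11 × (0.32)^1 × (0.14)^2
Step 3: rate = 0.11 × 0.32 × 0.0196 = 0.00068992 M/s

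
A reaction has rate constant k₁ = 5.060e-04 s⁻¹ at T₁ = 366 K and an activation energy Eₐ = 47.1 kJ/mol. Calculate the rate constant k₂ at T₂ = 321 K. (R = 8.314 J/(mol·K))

5.778e-05 s⁻¹

Step 1: Use the two-temperature Arrhenius form: ln(k₂/k₁) = -Eₐ/R × (1/T₂ - 1/T₁)
Step 2: Convert Eₐ to J/mol: 47.1 kJ/mol = 47100 J/mol
Step 3: 1/T₂ - 1/T₁ = 1/321 - 1/366 = 3.830244e-04 K⁻¹
Step 4: ln(k₂/k₁) = -47100/8.314 × 3.830244e-04 = -2.16989
Step 5: k₂ = k₁ × exp(-2.16989) = 5.060e-04 × 1.14190e-01 = 5.778e-05 s⁻¹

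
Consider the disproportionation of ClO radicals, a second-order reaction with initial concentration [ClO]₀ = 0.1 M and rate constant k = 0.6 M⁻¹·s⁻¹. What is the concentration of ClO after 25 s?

0.04 M

Step 1: For a second-order reaction: 1/[ClO] = 1/[ClO]₀ + kt
Step 2: 1/[ClO] = 1/0.1 + 0.6 × 25
Step 3: 1/[ClO] = 10 + 15 = 25
Step 4: [ClO] = 1/25 = 0.04 M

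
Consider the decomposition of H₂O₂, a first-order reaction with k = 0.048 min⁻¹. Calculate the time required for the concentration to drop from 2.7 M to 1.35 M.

14.44 min

Step 1: For first-order: t = ln([H₂O₂]₀/[H₂O₂])/k
Step 2: t = ln(2.7/1.35)/0.048
Step 3: t = ln(2)/0.048
Step 4: t = 0.6931/0.048 = 14.44 min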